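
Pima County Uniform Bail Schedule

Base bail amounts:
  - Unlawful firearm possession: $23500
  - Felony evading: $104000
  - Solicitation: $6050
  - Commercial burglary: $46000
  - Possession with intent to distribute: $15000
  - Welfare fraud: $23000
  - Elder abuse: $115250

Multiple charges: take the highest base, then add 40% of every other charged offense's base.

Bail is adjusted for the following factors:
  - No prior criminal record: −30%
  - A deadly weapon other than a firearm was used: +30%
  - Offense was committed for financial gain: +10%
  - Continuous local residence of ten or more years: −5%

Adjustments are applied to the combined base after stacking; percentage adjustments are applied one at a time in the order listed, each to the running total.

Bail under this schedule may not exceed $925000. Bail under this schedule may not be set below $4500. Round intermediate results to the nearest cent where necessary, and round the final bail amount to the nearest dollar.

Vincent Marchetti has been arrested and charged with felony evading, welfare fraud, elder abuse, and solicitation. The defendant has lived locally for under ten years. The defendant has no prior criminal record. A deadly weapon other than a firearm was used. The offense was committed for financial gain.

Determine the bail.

Base amounts from the schedule: felony evading $104000; welfare fraud $23000; elder abuse $115250; solicitation $6050.
Stacking rule: highest base plus 40% of each additional charge. Highest is elder abuse at $115250. Additional: $104000 × 40% = $41600; $23000 × 40% = $9200; $6050 × 40% = $2420. Combined base = $115250 + $53220 = $168470.
No prior criminal record (−30%): $168470 × 0.7 = $117929.
A deadly weapon other than a firearm was used (+30%): $117929 × 1.3 = $153307.70.
Offense was committed for financial gain (+10%): $153307.70 × 1.1 = $168638.47.
$168638.47 is within the $925000 maximum.
$168638.47 is at or above the $4500 minimum.
Rounded to the nearest dollar: $168638.

$168638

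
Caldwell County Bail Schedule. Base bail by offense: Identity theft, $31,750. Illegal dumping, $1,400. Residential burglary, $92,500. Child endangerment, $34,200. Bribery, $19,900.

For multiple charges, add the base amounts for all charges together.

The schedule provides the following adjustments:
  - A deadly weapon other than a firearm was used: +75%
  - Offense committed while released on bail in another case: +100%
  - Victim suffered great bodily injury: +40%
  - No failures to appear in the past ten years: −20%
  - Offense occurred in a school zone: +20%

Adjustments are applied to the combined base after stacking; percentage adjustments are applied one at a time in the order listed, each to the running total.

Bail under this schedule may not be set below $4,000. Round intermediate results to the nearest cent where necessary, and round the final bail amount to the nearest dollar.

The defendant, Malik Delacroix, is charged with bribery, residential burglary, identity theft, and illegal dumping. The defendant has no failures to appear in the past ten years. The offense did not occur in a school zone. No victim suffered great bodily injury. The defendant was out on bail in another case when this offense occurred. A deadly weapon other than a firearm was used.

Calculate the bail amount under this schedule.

Base amounts from the schedule: bribery $19,900; residential burglary $92,500; identity theft $31,750; illegal dumping $1,400.
Stacking rule: sum of all bases. $19,900 + $92,500 + $31,750 + $1,400 = $145,550.
A deadly weapon other than a firearm was used (+75%): $145,550 × 1.75 = $254,712.50.
Offense committed while released on bail in another case (+100%): $254,712.50 × 2 = $509,425.
No failures to appear in the past ten years (−20%): $509,425 × 0.8 = $407,540.
$407,540 is at or above the $4,000 minimum.

$407,540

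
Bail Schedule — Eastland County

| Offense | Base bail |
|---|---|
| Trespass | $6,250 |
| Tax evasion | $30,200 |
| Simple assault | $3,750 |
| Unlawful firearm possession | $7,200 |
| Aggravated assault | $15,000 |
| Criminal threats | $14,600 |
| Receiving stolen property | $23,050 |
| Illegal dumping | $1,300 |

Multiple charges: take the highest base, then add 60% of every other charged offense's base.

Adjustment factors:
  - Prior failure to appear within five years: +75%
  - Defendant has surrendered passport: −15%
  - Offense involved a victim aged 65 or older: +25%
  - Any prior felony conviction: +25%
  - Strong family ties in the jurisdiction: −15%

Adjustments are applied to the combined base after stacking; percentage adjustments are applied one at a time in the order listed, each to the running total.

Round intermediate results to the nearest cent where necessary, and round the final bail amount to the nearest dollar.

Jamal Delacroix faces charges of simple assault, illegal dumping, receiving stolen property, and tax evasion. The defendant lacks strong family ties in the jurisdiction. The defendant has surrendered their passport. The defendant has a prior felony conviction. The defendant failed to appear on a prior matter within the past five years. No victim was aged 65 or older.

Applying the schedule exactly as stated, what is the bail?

$87,502

Base amounts from the schedule: simple assault $3,750; illegal dumping $1,300; receiving stolen property $23,050; tax evasion $30,200.
Stacking rule: highest base plus 60% of each additional charge. Highest is tax evasion at $30,200. Additional: $3,750 × 60% = $2,250; $1,300 × 60% = $780; $23,050 × 60% = $13,830. Combined base = $30,200 + $16,860 = $47,060.
Prior failure to appear within five years (+75%): $47,060 × 1.75 = $82,355.
Defendant has surrendered passport (−15%): $82,355 × 0.85 = $70,001.75.
Any prior felony conviction (+25%): $70,001.75 × 1.25 = $87,502.19.
Rounded to the nearest dollar: $87,502.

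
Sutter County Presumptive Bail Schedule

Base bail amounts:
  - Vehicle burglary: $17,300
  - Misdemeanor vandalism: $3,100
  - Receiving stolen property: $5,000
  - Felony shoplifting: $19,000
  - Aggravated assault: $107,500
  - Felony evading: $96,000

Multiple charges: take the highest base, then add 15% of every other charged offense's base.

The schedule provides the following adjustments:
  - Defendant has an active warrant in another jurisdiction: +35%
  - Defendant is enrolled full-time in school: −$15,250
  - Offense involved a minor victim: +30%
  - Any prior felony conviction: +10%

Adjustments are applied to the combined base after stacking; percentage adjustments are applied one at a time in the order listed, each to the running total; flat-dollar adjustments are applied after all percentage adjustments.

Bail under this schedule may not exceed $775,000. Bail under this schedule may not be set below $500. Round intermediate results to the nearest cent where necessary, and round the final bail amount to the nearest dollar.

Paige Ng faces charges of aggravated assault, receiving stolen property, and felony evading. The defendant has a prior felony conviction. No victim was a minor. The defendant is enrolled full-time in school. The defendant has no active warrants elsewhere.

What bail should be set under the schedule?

Base amounts from the schedule: aggravated assault $107,500; receiving stolen property $5,000; felony evading $96,000.
Stacking rule: highest base plus 15% of each additional charge. Highest is aggravated assault at $107,500. Additional: $5,000 × 15% = $750; $96,000 × 15% = $14,400. Combined base = $107,500 + $15,150 = $122,650.
Any prior felony conviction (+10%): $122,650 × 1.1 = $134,915.
Defendant is enrolled full-time in school (−$15,250 flat): $134,915 − $15,250 = $119,665.
$119,665 is within the $775,000 maximum.
$119,665 is at or above the $500 minimum.

$119,665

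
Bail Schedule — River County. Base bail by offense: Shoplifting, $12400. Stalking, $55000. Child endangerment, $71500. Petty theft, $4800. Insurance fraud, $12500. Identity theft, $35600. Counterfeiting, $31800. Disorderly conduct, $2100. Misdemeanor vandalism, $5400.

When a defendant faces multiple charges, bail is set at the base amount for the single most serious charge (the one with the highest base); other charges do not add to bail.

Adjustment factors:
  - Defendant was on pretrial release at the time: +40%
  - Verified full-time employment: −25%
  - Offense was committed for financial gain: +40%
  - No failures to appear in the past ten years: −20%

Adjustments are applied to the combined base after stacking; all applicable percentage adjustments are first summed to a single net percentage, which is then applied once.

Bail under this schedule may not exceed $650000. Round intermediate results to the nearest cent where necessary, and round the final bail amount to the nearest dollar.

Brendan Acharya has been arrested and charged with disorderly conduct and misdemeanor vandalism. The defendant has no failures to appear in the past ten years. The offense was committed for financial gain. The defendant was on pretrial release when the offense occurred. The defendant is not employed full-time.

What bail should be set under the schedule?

Base amounts from the schedule: disorderly conduct $2100; misdemeanor vandalism $5400.
Stacking rule: use the highest base only. Highest is misdemeanor vandalism at $5400. Combined base = $5400.
Net percentage adjustment: +40% +40% −20% = +60%. $5400 × 1.6 = $8640.
$8640 is within the $650000 maximum.

$8640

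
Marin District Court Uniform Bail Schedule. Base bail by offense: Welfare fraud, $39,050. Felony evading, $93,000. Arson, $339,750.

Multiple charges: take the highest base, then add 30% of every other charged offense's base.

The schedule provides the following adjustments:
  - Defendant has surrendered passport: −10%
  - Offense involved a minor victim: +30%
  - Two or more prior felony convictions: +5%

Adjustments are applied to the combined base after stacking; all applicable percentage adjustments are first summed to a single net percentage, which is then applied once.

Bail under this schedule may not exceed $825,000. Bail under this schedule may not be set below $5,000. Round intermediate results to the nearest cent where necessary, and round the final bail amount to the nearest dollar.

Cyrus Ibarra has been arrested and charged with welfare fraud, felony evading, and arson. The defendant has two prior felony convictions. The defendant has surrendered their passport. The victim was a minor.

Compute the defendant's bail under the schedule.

$474,206

Base amounts from the schedule: welfare fraud $39,050; felony evading $93,000; arson $339,750.
Stacking rule: highest base plus 30% of each additional charge. Highest is arson at $339,750. Additional: $39,050 × 30% = $11,715; $93,000 × 30% = $27,900. Combined base = $339,750 + $39,615 = $379,365.
Net percentage adjustment: −10% +30% +5% = +25%. $379,365 × 1.25 = $474,206.25.
$474,206.25 is within the $825,000 maximum.
$474,206.25 is at or above the $5,000 minimum.
Rounded to the nearest dollar: $474,206.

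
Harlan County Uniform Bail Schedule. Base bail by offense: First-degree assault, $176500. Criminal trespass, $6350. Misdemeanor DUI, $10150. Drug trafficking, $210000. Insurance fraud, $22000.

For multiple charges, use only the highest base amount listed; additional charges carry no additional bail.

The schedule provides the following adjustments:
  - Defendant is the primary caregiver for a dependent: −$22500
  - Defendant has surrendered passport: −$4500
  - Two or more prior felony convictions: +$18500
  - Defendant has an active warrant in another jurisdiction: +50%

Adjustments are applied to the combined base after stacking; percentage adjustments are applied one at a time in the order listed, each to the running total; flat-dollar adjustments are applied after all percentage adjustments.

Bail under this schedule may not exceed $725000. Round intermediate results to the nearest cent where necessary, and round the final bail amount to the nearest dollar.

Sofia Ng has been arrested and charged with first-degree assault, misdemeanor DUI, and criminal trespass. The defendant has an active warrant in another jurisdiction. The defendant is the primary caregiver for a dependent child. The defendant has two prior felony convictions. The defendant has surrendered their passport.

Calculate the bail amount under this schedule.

Base amounts from the schedule: first-degree assault $176500; misdemeanor DUI $10150; criminal trespass $6350.
Stacking rule: use the highest base only. Highest is first-degree assault at $176500. Combined base = $176500.
Defendant has an active warrant in another jurisdiction (+50%): $176500 × 1.5 = $264750.
Defendant is the primary caregiver for a dependent (−$22500 flat): $264750 − $22500 = $242250.
Defendant has surrendered passport (−$4500 flat): $242250 − $4500 = $237750.
Two or more prior felony convictions (+$18500 flat): $237750 + $18500 = $256250.
$256250 is within the $725000 maximum.

$256250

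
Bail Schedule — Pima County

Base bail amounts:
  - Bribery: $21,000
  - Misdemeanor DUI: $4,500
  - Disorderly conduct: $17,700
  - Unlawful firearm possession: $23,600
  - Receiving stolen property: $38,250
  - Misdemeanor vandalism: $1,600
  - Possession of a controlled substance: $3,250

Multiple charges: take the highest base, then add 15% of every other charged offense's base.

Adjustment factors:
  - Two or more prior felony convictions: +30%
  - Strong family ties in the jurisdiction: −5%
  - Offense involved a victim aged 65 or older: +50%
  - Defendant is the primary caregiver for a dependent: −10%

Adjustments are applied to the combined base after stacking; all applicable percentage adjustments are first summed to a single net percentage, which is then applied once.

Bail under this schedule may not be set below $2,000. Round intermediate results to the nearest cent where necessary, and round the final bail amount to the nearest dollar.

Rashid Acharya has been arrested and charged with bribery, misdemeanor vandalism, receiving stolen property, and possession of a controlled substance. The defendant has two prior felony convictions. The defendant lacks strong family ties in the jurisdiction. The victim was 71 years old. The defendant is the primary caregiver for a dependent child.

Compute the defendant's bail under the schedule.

$71,617

Base amounts from the schedule: bribery $21,000; misdemeanor vandalism $1,600; receiving stolen property $38,250; possession of a controlled substance $3,250.
Stacking rule: highest base plus 15% of each additional charge. Highest is receiving stolen property at $38,250. Additional: $21,000 × 15% = $3,150; $1,600 × 15% = $240; $3,250 × 15% = $487.50. Combined base = $38,250 + $3,877.50 = $42,127.50.
Net percentage adjustment: +30% +50% −10% = +70%. $42,127.50 × 1.7 = $71,616.75.
$71,616.75 is at or above the $2,000 minimum.
Rounded to the nearest dollar: $71,617.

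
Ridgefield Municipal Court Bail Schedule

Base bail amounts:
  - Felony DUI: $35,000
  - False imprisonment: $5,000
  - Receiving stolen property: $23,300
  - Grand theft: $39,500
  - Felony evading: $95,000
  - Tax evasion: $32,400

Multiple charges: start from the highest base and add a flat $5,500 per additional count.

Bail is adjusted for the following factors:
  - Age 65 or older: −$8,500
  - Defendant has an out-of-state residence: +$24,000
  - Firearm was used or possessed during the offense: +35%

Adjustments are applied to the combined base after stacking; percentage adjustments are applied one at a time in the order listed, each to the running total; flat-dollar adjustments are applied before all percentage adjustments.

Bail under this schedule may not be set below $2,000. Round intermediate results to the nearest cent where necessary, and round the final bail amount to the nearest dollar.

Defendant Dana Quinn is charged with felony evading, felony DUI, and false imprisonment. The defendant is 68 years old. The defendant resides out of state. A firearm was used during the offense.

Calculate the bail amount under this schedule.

Base amounts from the schedule: felony evading $95,000; felony DUI $35,000; false imprisonment $5,000.
Stacking rule: highest base plus $5,500 per additional charge. Highest is felony evading at $95,000; 2 additional charges → +$11,000. Combined base = $106,000.
Age 65 or older (−$8,500 flat): $106,000 − $8,500 = $97,500.
Defendant has an out-of-state residence (+$24,000 flat): $97,500 + $24,000 = $121,500.
Firearm was used or possessed during the offense (+35%): $121,500 × 1.35 = $164,025.
$164,025 is at or above the $2,000 minimum.

$164,025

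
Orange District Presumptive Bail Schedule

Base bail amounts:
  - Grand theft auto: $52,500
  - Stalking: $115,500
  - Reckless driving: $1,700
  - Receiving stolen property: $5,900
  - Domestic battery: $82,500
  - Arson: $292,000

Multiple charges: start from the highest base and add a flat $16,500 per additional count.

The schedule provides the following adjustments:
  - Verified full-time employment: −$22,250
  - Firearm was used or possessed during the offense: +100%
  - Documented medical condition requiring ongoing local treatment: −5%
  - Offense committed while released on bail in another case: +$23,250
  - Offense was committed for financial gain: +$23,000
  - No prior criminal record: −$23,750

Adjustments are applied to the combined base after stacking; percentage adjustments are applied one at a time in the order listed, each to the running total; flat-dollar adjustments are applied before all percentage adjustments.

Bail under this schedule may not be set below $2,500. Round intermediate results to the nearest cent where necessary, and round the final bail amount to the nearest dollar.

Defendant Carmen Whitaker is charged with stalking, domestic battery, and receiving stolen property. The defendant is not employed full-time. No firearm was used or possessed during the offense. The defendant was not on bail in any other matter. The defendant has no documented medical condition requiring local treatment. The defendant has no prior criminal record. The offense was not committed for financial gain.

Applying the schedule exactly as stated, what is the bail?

$124,750

Base amounts from the schedule: stalking $115,500; domestic battery $82,500; receiving stolen property $5,900.
Stacking rule: highest base plus $16,500 per additional charge. Highest is stalking at $115,500; 2 additional charges → +$33,000. Combined base = $148,500.
No prior criminal record (−$23,750 flat): $148,500 − $23,750 = $124,750.
$124,750 is at or above the $2,500 minimum.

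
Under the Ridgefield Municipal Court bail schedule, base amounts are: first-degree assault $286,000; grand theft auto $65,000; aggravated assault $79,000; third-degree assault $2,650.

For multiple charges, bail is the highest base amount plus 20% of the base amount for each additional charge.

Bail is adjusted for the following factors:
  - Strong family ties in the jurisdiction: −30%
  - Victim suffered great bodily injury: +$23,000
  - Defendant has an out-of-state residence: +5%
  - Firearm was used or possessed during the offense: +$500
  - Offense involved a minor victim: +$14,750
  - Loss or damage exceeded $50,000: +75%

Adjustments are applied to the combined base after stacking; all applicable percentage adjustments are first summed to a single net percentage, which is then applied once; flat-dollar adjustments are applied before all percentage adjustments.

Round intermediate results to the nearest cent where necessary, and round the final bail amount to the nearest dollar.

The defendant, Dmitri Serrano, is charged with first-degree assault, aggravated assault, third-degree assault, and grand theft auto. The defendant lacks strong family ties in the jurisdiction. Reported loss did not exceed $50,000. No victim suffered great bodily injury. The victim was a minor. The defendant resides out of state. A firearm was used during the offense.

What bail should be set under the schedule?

$347,109

Base amounts from the schedule: first-degree assault $286,000; aggravated assault $79,000; third-degree assault $2,650; grand theft auto $65,000.
Stacking rule: highest base plus 20% of each additional charge. Highest is first-degree assault at $286,000. Additional: $79,000 × 20% = $15,800; $2,650 × 20% = $530; $65,000 × 20% = $13,000. Combined base = $286,000 + $29,330 = $315,330.
Firearm was used or possessed during the offense (+$500 flat): $315,330 + $500 = $315,830.
Offense involved a minor victim (+$14,750 flat): $315,830 + $14,750 = $330,580.
Defendant has an out-of-state residence (+5%): $330,580 × 1.05 = $347,109.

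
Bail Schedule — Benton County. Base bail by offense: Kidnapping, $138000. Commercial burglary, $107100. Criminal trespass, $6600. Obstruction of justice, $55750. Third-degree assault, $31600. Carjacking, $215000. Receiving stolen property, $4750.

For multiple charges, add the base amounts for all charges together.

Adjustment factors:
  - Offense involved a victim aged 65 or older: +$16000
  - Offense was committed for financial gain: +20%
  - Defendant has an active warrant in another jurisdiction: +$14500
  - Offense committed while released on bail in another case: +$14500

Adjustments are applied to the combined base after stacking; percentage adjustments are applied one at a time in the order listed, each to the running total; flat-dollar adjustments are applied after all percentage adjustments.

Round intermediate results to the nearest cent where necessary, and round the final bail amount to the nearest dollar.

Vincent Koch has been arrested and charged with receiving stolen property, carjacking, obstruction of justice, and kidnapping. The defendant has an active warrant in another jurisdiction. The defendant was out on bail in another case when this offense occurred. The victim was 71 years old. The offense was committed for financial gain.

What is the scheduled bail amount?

$541200

Base amounts from the schedule: receiving stolen property $4750; carjacking $215000; obstruction of justice $55750; kidnapping $138000.
Stacking rule: sum of all bases. $4750 + $215000 + $55750 + $138000 = $413500.
Offense was committed for financial gain (+20%): $413500 × 1.2 = $496200.
Offense involved a victim aged 65 or older (+$16000 flat): $496200 + $16000 = $512200.
Defendant has an active warrant in another jurisdiction (+$14500 flat): $512200 + $14500 = $526700.
Offense committed while released on bail in another case (+$14500 flat): $526700 + $14500 = $541200.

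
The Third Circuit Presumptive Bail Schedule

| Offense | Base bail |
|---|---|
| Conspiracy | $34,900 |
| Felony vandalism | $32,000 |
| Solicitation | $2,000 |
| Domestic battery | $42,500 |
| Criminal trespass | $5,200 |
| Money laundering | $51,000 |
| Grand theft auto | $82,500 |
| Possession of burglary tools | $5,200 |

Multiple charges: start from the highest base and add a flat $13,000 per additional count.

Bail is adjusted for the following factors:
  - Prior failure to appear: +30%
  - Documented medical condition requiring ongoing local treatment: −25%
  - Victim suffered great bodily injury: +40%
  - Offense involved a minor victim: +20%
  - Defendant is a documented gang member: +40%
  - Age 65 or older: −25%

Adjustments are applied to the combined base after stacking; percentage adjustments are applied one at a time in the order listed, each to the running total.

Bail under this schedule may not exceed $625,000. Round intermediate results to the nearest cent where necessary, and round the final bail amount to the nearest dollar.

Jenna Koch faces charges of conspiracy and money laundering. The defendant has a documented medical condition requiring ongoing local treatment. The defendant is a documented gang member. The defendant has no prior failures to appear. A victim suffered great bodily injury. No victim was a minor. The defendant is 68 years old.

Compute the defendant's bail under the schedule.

Base amounts from the schedule: conspiracy $34,900; money laundering $51,000.
Stacking rule: highest base plus $13,000 per additional charge. Highest is money laundering at $51,000; 1 additional charge → +$13,000. Combined base = $64,000.
Documented medical condition requiring ongoing local treatment (−25%): $64,000 × 0.75 = $48,000.
Victim suffered great bodily injury (+40%): $48,000 × 1.4 = $67,200.
Defendant is a documented gang member (+40%): $67,200 × 1.4 = $94,080.
Age 65 or older (−25%): $94,080 × 0.75 = $70,560.
$70,560 is within the $625,000 maximum.

$70,560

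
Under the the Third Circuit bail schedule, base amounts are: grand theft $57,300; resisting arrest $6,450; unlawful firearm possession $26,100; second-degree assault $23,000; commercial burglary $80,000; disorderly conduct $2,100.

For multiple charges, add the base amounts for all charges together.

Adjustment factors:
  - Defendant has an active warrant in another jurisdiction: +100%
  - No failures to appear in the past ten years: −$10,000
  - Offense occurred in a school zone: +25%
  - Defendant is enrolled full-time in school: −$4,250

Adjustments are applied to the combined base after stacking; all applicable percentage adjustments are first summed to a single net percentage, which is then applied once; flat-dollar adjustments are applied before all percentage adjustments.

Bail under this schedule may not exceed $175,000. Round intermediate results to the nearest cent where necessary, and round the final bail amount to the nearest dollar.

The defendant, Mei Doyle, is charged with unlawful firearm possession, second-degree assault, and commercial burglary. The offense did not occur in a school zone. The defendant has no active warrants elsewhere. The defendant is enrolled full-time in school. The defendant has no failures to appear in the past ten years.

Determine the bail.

Base amounts from the schedule: unlawful firearm possession $26,100; second-degree assault $23,000; commercial burglary $80,000.
Stacking rule: sum of all bases. $26,100 + $23,000 + $80,000 = $129,100.
No failures to appear in the past ten years (−$10,000 flat): $129,100 − $10,000 = $119,100.
Defendant is enrolled full-time in school (−$4,250 flat): $119,100 − $4,250 = $114,850.
$114,850 is within the $175,000 maximum.

$114,850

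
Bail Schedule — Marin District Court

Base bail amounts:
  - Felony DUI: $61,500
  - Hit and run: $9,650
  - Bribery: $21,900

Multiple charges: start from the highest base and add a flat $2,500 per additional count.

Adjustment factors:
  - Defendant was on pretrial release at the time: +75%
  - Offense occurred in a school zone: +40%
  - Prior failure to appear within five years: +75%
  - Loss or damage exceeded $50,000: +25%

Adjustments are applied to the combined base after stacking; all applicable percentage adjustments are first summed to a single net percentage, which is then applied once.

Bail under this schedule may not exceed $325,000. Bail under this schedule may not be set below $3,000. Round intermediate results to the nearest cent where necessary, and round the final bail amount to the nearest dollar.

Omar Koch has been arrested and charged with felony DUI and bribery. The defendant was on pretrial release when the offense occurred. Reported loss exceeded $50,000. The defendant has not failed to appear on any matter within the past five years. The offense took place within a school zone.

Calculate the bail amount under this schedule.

$153,600

Base amounts from the schedule: felony DUI $61,500; bribery $21,900.
Stacking rule: highest base plus $2,500 per additional charge. Highest is felony DUI at $61,500; 1 additional charge → +$2,500. Combined base = $64,000.
Net percentage adjustment: +75% +40% +25% = +140%. $64,000 × 2.4 = $153,600.
$153,600 is within the $325,000 maximum.
$153,600 is at or above the $3,000 minimum.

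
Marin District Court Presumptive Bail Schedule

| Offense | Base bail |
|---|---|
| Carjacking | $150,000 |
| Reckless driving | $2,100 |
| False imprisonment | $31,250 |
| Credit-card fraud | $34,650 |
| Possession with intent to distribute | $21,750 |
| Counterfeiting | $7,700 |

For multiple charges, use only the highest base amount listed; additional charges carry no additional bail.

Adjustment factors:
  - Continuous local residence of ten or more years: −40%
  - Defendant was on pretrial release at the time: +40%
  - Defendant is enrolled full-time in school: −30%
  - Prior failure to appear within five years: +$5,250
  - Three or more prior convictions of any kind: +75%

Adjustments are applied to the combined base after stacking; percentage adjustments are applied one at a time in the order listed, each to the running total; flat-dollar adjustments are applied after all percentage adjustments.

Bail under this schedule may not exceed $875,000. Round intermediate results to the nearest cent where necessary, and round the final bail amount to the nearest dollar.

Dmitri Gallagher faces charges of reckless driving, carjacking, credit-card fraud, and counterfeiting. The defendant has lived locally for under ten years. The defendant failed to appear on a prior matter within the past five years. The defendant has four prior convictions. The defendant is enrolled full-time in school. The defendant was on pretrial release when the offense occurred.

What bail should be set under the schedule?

Base amounts from the schedule: reckless driving $2,100; carjacking $150,000; credit-card fraud $34,650; counterfeiting $7,700.
Stacking rule: use the highest base only. Highest is carjacking at $150,000. Combined base = $150,000.
Defendant was on pretrial release at the time (+40%): $150,000 × 1.4 = $210,000.
Defendant is enrolled full-time in school (−30%): $210,000 × 0.7 = $147,000.
Three or more prior convictions of any kind (+75%): $147,000 × 1.75 = $257,250.
Prior failure to appear within five years (+$5,250 flat): $257,250 + $5,250 = $262,500.
$262,500 is within the $875,000 maximum.

$262,500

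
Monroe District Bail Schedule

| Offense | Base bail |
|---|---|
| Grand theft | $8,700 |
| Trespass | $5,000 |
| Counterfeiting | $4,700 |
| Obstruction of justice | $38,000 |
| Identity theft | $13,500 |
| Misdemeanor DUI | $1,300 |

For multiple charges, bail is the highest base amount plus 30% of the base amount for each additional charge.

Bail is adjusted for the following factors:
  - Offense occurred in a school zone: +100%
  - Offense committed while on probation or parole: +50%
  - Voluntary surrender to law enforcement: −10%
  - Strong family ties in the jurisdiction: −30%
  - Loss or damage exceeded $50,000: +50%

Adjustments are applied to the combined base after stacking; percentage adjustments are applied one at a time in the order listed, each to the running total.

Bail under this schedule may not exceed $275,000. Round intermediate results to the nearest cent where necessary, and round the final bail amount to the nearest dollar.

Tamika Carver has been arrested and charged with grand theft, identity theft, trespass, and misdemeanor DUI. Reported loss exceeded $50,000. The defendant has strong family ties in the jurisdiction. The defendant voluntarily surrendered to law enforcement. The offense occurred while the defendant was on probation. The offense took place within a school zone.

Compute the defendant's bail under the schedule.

Base amounts from the schedule: grand theft $8,700; identity theft $13,500; trespass $5,000; misdemeanor DUI $1,300.
Stacking rule: highest base plus 30% of each additional charge. Highest is identity theft at $13,500. Additional: $8,700 × 30% = $2,610; $5,000 × 30% = $1,500; $1,300 × 30% = $390. Combined base = $13,500 + $4,500 = $18,000.
Offense occurred in a school zone (+100%): $18,000 × 2 = $36,000.
Offense committed while on probation or parole (+50%): $36,000 × 1.5 = $54,000.
Voluntary surrender to law enforcement (−10%): $54,000 × 0.9 = $48,600.
Strong family ties in the jurisdiction (−30%): $48,600 × 0.7 = $34,020.
Loss or damage exceeded $50,000 (+50%): $34,020 × 1.5 = $51,030.
$51,030 is within the $275,000 maximum.

$51,030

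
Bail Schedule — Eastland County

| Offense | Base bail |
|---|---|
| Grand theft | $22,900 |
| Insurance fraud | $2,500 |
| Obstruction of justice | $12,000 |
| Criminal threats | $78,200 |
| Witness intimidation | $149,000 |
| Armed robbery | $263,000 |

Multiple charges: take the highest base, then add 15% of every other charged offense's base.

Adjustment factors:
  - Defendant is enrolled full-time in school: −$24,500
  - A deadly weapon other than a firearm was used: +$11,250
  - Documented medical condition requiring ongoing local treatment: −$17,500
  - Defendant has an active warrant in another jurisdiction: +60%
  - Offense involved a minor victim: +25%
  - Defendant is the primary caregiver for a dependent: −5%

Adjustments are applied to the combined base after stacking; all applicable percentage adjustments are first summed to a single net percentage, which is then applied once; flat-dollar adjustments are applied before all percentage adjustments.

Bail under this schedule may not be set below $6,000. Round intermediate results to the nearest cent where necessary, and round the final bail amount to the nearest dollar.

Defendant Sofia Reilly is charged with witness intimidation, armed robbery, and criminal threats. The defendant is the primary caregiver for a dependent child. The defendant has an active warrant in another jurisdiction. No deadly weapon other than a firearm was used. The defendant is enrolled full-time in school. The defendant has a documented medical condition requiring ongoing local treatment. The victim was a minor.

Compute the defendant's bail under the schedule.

$459,144

Base amounts from the schedule: witness intimidation $149,000; armed robbery $263,000; criminal threats $78,200.
Stacking rule: highest base plus 15% of each additional charge. Highest is armed robbery at $263,000. Additional: $149,000 × 15% = $22,350; $78,200 × 15% = $11,730. Combined base = $263,000 + $34,080 = $297,080.
Defendant is enrolled full-time in school (−$24,500 flat): $297,080 − $24,500 = $272,580.
Documented medical condition requiring ongoing local treatment (−$17,500 flat): $272,580 − $17,500 = $255,080.
Net percentage adjustment: +60% +25% −5% = +80%. $255,080 × 1.8 = $459,144.
$459,144 is at or above the $6,000 minimum.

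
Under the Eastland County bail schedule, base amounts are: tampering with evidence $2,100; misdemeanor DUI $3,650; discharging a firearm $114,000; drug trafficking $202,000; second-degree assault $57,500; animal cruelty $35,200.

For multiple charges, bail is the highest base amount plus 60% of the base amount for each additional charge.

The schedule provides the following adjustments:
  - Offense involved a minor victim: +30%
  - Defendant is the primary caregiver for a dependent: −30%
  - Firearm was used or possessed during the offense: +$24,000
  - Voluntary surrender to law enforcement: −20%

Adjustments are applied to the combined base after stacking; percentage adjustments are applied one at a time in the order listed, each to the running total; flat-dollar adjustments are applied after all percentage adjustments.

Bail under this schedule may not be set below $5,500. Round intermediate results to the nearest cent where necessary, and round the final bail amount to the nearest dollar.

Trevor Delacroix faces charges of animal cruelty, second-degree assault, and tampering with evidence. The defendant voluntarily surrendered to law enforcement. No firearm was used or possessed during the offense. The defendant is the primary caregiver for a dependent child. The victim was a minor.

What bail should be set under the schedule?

Base amounts from the schedule: animal cruelty $35,200; second-degree assault $57,500; tampering with evidence $2,100.
Stacking rule: highest base plus 60% of each additional charge. Highest is second-degree assault at $57,500. Additional: $35,200 × 60% = $21,120; $2,100 × 60% = $1,260. Combined base = $57,500 + $22,380 = $79,880.
Offense involved a minor victim (+30%): $79,880 × 1.3 = $103,844.
Defendant is the primary caregiver for a dependent (−30%): $103,844 × 0.7 = $72,690.80.
Voluntary surrender to law enforcement (−20%): $72,690.80 × 0.8 = $58,152.64.
$58,152.64 is at or above the $5,500 minimum.
Rounded to the nearest dollar: $58,153.

$58,153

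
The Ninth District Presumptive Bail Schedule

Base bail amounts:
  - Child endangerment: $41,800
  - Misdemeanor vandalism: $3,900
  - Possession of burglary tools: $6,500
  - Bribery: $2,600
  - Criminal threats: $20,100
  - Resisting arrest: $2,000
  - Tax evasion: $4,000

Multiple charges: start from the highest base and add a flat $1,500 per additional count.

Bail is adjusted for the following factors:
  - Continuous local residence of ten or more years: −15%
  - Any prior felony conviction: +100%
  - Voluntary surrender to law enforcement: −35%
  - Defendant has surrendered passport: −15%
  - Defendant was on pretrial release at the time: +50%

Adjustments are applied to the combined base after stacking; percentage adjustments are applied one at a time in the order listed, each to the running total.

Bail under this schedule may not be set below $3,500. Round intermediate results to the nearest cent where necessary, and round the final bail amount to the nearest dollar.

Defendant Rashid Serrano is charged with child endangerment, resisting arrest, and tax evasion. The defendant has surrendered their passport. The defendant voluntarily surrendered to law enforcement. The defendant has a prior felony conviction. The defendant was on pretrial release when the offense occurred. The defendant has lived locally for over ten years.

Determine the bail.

Base amounts from the schedule: child endangerment $41,800; resisting arrest $2,000; tax evasion $4,000.
Stacking rule: highest base plus $1,500 per additional charge. Highest is child endangerment at $41,800; 2 additional charges → +$3,000. Combined base = $44,800.
Continuous local residence of ten or more years (−15%): $44,800 × 0.85 = $38,080.
Any prior felony conviction (+100%): $38,080 × 2 = $76,160.
Voluntary surrender to law enforcement (−35%): $76,160 × 0.65 = $49,504.
Defendant has surrendered passport (−15%): $49,504 × 0.85 = $42,078.40.
Defendant was on pretrial release at the time (+50%): $42,078.40 × 1.5 = $63,117.60.
$63,117.60 is at or above the $3,500 minimum.
Rounded to the nearest dollar: $63,118.

$63,118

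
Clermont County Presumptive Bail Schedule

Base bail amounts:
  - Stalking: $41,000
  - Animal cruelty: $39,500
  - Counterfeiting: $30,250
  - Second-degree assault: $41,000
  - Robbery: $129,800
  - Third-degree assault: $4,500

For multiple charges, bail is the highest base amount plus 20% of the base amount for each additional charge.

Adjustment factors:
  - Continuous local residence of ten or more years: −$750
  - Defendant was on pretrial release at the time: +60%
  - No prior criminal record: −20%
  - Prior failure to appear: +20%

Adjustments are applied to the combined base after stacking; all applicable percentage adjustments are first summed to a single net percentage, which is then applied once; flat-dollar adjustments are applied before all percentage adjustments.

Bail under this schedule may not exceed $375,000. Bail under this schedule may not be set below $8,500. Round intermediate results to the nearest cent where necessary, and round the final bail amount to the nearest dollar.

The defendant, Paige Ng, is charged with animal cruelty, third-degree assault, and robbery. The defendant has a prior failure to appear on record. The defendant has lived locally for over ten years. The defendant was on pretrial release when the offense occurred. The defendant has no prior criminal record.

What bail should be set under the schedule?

Base amounts from the schedule: animal cruelty $39,500; third-degree assault $4,500; robbery $129,800.
Stacking rule: highest base plus 20% of each additional charge. Highest is robbery at $129,800. Additional: $39,500 × 20% = $7,900; $4,500 × 20% = $900. Combined base = $129,800 + $8,800 = $138,600.
Continuous local residence of ten or more years (−$750 flat): $138,600 − $750 = $137,850.
Net percentage adjustment: +60% −20% +20% = +60%. $137,850 × 1.6 = $220,560.
$220,560 is within the $375,000 maximum.
$220,560 is at or above the $8,500 minimum.

$220,560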